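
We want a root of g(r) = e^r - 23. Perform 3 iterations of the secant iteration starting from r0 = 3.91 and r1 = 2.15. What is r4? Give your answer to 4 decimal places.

3.0920

g(3.91) = 26.898952, g(2.15) = -14.415142
r2 = 2.150000 − (-14.415142)·(2.150000 − 3.910000) / (-14.415142 − 26.898952) = 2.150000 − (25.370649)/(-41.314094) = 2.764092
g(2.764092) = -7.135374
r3 = 2.764092 − (-7.135374)·(2.764092 − 2.150000) / (-7.135374 − (-14.415142)) = 2.764092 − (-4.381775)/(7.279768) = 3.366003
g(3.366003) = 5.962539
r4 = 3.366003 − 5.962539·(3.366003 − 2.764092) / (5.962539 − (-7.135374)) = 3.366003 − (3.588920)/(13.097912) = 3.091996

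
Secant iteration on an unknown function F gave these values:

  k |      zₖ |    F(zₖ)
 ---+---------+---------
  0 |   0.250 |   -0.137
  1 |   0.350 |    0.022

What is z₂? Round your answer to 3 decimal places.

0.336

z₂ = 0.350 − 0.022·(0.350 − 0.250) / (0.022 − (-0.137))
   = 0.350 − (0.00220)/(0.15900) = 0.33616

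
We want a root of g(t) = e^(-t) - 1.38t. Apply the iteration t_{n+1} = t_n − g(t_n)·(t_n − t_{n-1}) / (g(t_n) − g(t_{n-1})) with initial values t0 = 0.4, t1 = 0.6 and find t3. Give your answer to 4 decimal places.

g(0.4) = 0.118320, g(0.6) = -0.279188
t2 = 0.600000 − (-0.279188)·(0.600000 − 0.400000) / (-0.279188 − 0.118320) = 0.600000 − (-0.055838)/(-0.397508) = 0.459531
g(0.459531) = -0.002573
t3 = 0.459531 − (-0.002573)·(0.459531 − 0.600000) / (-0.002573 − (-0.279188)) = 0.459531 − (0.000361)/(0.276616) = 0.458224

0.4582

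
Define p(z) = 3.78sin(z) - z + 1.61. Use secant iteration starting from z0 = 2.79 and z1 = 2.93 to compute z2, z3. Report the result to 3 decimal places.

2.816, 2.817

p(2.79) = 0.12181, p(2.93) = -0.52613
z2 = 2.93000 − (-0.52613)·(2.93000 − 2.79000) / (-0.52613 − 0.12181) = 2.93000 − (-0.07366)/(-0.64794) = 2.81632
p(2.81632) = 0.00165
z3 = 2.81632 − 0.00165·(2.81632 − 2.93000) / (0.00165 − (-0.52613)) = 2.81632 − (-0.00019)/(0.52778) = 2.81667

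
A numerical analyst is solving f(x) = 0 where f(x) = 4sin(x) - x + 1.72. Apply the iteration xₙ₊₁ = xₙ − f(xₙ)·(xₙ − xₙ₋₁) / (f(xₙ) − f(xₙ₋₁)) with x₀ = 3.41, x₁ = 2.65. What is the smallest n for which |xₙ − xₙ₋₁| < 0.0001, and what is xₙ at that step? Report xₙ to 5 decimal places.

n = 5, xₙ = 2.85412

f(3.41) = -2.7507846, f(2.65) = 0.9581222
x₂ = 2.6500000 − 0.9581222·(-0.7600000)/(3.7089067) = 2.8463309;  |Δ| = 0.1963309
f(2.8463309) = 0.0376304
x₃ = 2.8463309 − 0.0376304·(0.1963309)/(-0.9204917) = 2.8543570;  |Δ| = 0.0080262
f(2.8543570) = -0.0011482
x₄ = 2.8543570 − (-0.0011482)·(0.0080262)/(-0.0387787) = 2.8541194;  |Δ| = 0.0002377
f(2.8541194) = 0.0000011
x₅ = 2.8541194 − 0.0000011·(-0.0002377)/(0.0011493) = 2.8541196;  |Δ| = 0.0000002
|x₅ − x₄| = 0.0000002 < 0.0001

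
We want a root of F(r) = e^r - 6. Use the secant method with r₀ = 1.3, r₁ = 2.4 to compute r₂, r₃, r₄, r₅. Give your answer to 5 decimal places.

1.64863, 1.75187, 1.79470, 1.79170

F(1.3) = -2.3307033, F(2.4) = 5.0231764
r₂ = 2.4000000 − 5.0231764·(2.4000000 − 1.3000000) / (5.0231764 − (-2.3307033)) = 2.4000000 − (5.5254940)/(7.3538797) = 1.6486287
F(1.6486287) = -0.8001555
r₃ = 1.6486287 − (-0.8001555)·(1.6486287 − 2.4000000) / (-0.8001555 − 5.0231764) = 1.6486287 − (0.6012139)/(-5.8233319) = 1.7518710
F(1.7518710) = -0.2346206
r₄ = 1.7518710 − (-0.2346206)·(1.7518710 − 1.6486287) / (-0.2346206 − (-0.8001555)) = 1.7518710 − (-0.0242228)/(0.5655349) = 1.7947025
F(1.7947025) = 0.0176845
r₅ = 1.7947025 − 0.0176845·(1.7947025 − 1.7518710) / (0.0176845 − (-0.2346206)) = 1.7947025 − (0.0007575)/(0.2523051) = 1.7917004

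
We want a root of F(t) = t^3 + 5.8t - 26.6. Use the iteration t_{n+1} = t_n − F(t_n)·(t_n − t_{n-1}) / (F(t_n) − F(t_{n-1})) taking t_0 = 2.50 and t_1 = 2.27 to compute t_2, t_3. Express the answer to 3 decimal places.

F(2.50) = 3.52500, F(2.27) = -1.73692
t_2 = 2.27000 − (-1.73692)·(2.27000 − 2.50000) / (-1.73692 − 3.52500) = 2.27000 − (0.39949)/(-5.26192) = 2.34592
F(2.34592) = -0.08324
t_3 = 2.34592 − (-0.08324)·(2.34592 − 2.27000) / (-0.08324 − (-1.73692)) = 2.34592 − (-0.00632)/(1.65368) = 2.34974

2.346, 2.350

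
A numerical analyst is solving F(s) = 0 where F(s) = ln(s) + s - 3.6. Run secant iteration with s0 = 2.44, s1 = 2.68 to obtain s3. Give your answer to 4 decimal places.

2.6322

F(2.44) = -0.268002, F(2.68) = 0.065817
s2 = 2.680000 − 0.065817·(2.680000 − 2.440000) / (0.065817 − (-0.268002)) = 2.680000 − (0.015796)/(0.333819) = 2.632681
F(2.632681) = 0.000683
s3 = 2.632681 − 0.000683·(2.632681 − 2.680000) / (0.000683 − 0.065817) = 2.632681 − (-0.000032)/(-0.065133) = 2.632184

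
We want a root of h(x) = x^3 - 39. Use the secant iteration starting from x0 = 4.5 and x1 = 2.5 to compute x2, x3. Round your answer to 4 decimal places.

3.1192, 3.4831

h(4.5) = 52.125000, h(2.5) = -23.375000
x2 = 2.500000 − (-23.375000)·(2.500000 − 4.500000) / (-23.375000 − 52.125000) = 2.500000 − (46.750000)/(-75.500000) = 3.119205
h(3.119205) = -8.651874
x3 = 3.119205 − (-8.651874)·(3.119205 − 2.500000) / (-8.651874 − (-23.375000)) = 3.119205 − (-5.357286)/(14.723126) = 3.483074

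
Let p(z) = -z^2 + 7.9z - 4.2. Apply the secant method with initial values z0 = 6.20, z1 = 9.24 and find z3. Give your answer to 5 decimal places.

7.26149

p(6.20) = 6.3400000, p(9.24) = -16.5816000
z2 = 9.2400000 − (-16.5816000)·(9.2400000 − 6.2000000) / (-16.5816000 − 6.3400000) = 9.2400000 − (-50.4080640)/(-22.9216000) = 7.0408488
p(7.0408488) = 1.8491537
z3 = 7.0408488 − 1.8491537·(7.0408488 − 9.2400000) / (1.8491537 − (-16.5816000)) = 7.0408488 − (-4.0665685)/(18.4307537) = 7.2614892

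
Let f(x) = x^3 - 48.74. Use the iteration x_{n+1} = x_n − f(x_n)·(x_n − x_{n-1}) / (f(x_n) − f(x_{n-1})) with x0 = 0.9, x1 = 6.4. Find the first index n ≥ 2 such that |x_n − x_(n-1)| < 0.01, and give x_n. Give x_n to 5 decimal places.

n = 8, x_n = 3.65276

f(0.9) = -48.0110000, f(6.4) = 213.4040000
x2 = 6.4000000 − 213.4040000·(5.5000000)/(261.4150000) = 1.9101199;  |Δ| = 4.4898801
f(1.9101199) = -41.7708164
x3 = 1.9101199 − (-41.7708164)·(-4.4898801)/(-255.1748164) = 2.6450904;  |Δ| = 0.7349705
f(2.6450904) = -30.2336165
x4 = 2.6450904 − (-30.2336165)·(0.7349705)/(11.5372000) = 4.5711050;  |Δ| = 1.9260146
f(4.5711050) = 46.7732429
x5 = 4.5711050 − 46.7732429·(1.9260146)/(77.0068594) = 3.4012618;  |Δ| = 1.1698432
f(3.4012618) = -9.3922236
x6 = 3.4012618 − (-9.3922236)·(-1.1698432)/(-56.1654666) = 3.5968879;  |Δ| = 0.1956261
f(3.5968879) = -2.2048946
x7 = 3.5968879 − (-2.2048946)·(0.1956261)/(7.1873290) = 3.6569011;  |Δ| = 0.0600132
f(3.6569011) = 0.1634670
x8 = 3.6569011 − 0.1634670·(0.0600132)/(2.3683616) = 3.6527589;  |Δ| = 0.0041422
|x8 − x7| = 0.0041422 < 0.01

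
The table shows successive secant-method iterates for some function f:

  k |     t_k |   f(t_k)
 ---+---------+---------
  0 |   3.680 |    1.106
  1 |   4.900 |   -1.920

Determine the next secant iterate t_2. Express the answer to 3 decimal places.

4.126

t_2 = 4.900 − (-1.920)·(4.900 − 3.680) / (-1.920 − 1.106)
   = 4.900 − (-2.34240)/(-3.02600) = 4.12591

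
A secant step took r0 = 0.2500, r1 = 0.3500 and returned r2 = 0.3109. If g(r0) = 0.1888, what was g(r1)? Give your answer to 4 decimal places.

The secant line through (0.2500, 0.1888) and (0.3500, g(r1)) crosses zero at r2 = 0.3109.
So (0.2500, 0.1888), (0.3500, g(r1)), (0.3109, 0) are collinear:
g(r1) = 0.1888 · (0.3500 − 0.3109) / (0.2500 − 0.3109) = 0.1888 · (0.039100)/(-0.060900) = -0.121216

-0.1212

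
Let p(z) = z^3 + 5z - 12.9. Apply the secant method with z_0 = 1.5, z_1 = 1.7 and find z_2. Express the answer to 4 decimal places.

1.6596

p(1.5) = -2.025000, p(1.7) = 0.513000
z_2 = 1.700000 − 0.513000·(1.700000 − 1.500000) / (0.513000 − (-2.025000)) = 1.700000 − (0.102600)/(2.538000) = 1.659574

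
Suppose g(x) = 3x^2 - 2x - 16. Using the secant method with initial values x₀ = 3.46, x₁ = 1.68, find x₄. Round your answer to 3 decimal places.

g(3.46) = 12.99480, g(1.68) = -10.89280
x₂ = 1.68000 − (-10.89280)·(1.68000 − 3.46000) / (-10.89280 − 12.99480) = 1.68000 − (19.38918)/(-23.88760) = 2.49168
g(2.49168) = -2.35790
x₃ = 2.49168 − (-2.35790)·(2.49168 − 1.68000) / (-2.35790 − (-10.89280)) = 2.49168 − (-1.91387)/(8.53490) = 2.71592
g(2.71592) = 0.69689
x₄ = 2.71592 − 0.69689·(2.71592 − 2.49168) / (0.69689 − (-2.35790)) = 2.71592 − (0.15627)/(3.05479) = 2.66477

2.665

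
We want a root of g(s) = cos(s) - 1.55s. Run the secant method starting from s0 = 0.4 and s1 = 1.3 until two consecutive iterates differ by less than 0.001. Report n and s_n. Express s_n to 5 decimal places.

n = 5, s_n = 0.55001

g(0.4) = 0.3010610, g(1.3) = -1.7475012
s2 = 1.3000000 − (-1.7475012)·(0.9000000)/(-2.0485622) = 0.5322659;  |Δ| = 0.7677341
g(0.5322659) = 0.0366472
s3 = 0.5322659 − 0.0366472·(-0.7677341)/(1.7841484) = 0.5480355;  |Δ| = 0.0157696
g(0.5480355) = 0.0040947
s4 = 0.5480355 − 0.0040947·(0.0157696)/(-0.0325526) = 0.5500191;  |Δ| = 0.0019836
g(0.5500191) = -0.0000151
s5 = 0.5500191 − (-0.0000151)·(0.0019836)/(-0.0041097) = 0.5500118;  |Δ| = 0.0000073
|s5 − s4| = 0.0000073 < 0.001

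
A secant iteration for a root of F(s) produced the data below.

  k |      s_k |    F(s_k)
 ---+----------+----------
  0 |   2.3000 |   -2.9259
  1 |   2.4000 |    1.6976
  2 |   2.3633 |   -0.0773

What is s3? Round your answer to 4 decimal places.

2.3649

s3 = 2.3633 − (-0.0773)·(2.3633 − 2.4000) / (-0.0773 − 1.6976)
   = 2.3633 − (0.002837)/(-1.774900) = 2.364898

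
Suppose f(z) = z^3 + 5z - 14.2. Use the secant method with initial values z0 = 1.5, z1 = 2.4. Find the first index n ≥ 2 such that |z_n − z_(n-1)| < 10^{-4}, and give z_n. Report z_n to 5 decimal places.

n = 6, z_n = 1.75637

f(1.5) = -3.3250000, f(2.4) = 11.6240000
z2 = 2.4000000 − 11.6240000·(0.9000000)/(14.9490000) = 1.7001806;  |Δ| = 0.6998194
f(1.7001806) = -0.7845308
z3 = 1.7001806 − (-0.7845308)·(-0.6998194)/(-12.4085308) = 1.7444268;  |Δ| = 0.0442462
f(1.7444268) = -0.1695322
z4 = 1.7444268 − (-0.1695322)·(0.0442462)/(0.6149986) = 1.7566238;  |Δ| = 0.0121970
f(1.7566238) = 0.0035807
z5 = 1.7566238 − 0.0035807·(0.0121970)/(0.1731129) = 1.7563715;  |Δ| = 0.0002523
f(1.7563715) = -0.0000158
z6 = 1.7563715 − (-0.0000158)·(-0.0002523)/(-0.0035966) = 1.7563726;  |Δ| = 0.0000011
|z6 − z5| = 0.0000011 < 10^{-4}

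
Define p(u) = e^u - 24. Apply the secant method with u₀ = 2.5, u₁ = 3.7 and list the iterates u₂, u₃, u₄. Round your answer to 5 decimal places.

p(2.5) = -11.8175060, p(3.7) = 16.4473044
u₂ = 3.7000000 − 16.4473044·(3.7000000 − 2.5000000) / (16.4473044 − (-11.8175060)) = 3.7000000 − (19.7367652)/(28.2648104) = 3.0017195
p(3.0017195) = -3.8798958
u₃ = 3.0017195 − (-3.8798958)·(3.0017195 − 3.7000000) / (-3.8798958 − 16.4473044) = 3.0017195 − (2.7092555)/(-20.3272001) = 3.1350018
p(3.1350018) = -1.0113228
u₄ = 3.1350018 − (-1.0113228)·(3.1350018 − 3.0017195) / (-1.0113228 − (-3.8798958)) = 3.1350018 − (-0.1347914)/(2.8685730) = 3.1819908

3.00172, 3.13500, 3.18199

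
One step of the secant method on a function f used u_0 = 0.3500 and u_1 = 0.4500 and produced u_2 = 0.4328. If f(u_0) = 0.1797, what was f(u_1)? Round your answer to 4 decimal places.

The secant line through (0.3500, 0.1797) and (0.4500, f(u_1)) crosses zero at u_2 = 0.4328.
So (0.3500, 0.1797), (0.4500, f(u_1)), (0.4328, 0) are collinear:
f(u_1) = 0.1797 · (0.4500 − 0.4328) / (0.3500 − 0.4328) = 0.1797 · (0.017200)/(-0.082800) = -0.037329

-0.0373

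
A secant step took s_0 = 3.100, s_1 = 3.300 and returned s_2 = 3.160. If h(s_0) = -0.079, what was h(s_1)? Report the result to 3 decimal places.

The secant line through (3.100, -0.079) and (3.300, h(s_1)) crosses zero at s_2 = 3.160.
So (3.100, -0.079), (3.300, h(s_1)), (3.160, 0) are collinear:
h(s_1) = -0.079 · (3.300 − 3.160) / (3.100 − 3.160) = -0.079 · (0.14000)/(-0.06000) = 0.18433

0.184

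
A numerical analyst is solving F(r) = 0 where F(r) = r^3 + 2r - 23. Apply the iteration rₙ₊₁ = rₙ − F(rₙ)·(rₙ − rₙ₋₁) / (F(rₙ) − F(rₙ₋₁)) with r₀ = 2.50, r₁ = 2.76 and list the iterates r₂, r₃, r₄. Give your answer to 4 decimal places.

2.6043, 2.6097, 2.6100

F(2.50) = -2.375000, F(2.76) = 3.544576
r₂ = 2.760000 − 3.544576·(2.760000 − 2.500000) / (3.544576 − (-2.375000)) = 2.760000 − (0.921590)/(5.919576) = 2.604315
F(2.604315) = -0.127719
r₃ = 2.604315 − (-0.127719)·(2.604315 − 2.760000) / (-0.127719 − 3.544576) = 2.604315 − (0.019884)/(-3.672295) = 2.609729
F(2.609729) = -0.006488
r₄ = 2.609729 − (-0.006488)·(2.609729 − 2.604315) / (-0.006488 − (-0.127719)) = 2.609729 − (-0.000035)/(0.121231) = 2.610019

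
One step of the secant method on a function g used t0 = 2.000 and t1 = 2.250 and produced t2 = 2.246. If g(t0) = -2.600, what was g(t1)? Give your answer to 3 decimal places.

0.042

The secant line through (2.000, -2.600) and (2.250, g(t1)) crosses zero at t2 = 2.246.
So (2.000, -2.600), (2.250, g(t1)), (2.246, 0) are collinear:
g(t1) = -2.600 · (2.250 − 2.246) / (2.000 − 2.246) = -2.600 · (0.00400)/(-0.24600) = 0.04228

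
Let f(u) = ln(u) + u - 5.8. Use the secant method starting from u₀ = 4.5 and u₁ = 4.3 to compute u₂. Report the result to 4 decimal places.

4.3337

f(4.5) = 0.204077, f(4.3) = -0.041385
u₂ = 4.300000 − (-0.041385)·(4.300000 − 4.500000) / (-0.041385 − 0.204077) = 4.300000 − (0.008277)/(-0.245462) = 4.333720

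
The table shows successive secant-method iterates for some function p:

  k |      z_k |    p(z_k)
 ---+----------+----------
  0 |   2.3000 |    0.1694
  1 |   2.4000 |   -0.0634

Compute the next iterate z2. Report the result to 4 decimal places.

2.3728

z2 = 2.4000 − (-0.0634)·(2.4000 − 2.3000) / (-0.0634 − 0.1694)
   = 2.4000 − (-0.006340)/(-0.232800) = 2.372766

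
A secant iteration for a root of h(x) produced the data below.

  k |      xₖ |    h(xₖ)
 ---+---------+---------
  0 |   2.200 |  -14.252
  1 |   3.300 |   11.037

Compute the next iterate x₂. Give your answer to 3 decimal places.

2.820

x₂ = 3.300 − 11.037·(3.300 − 2.200) / (11.037 − (-14.252))
   = 3.300 − (12.14070)/(25.28900) = 2.81992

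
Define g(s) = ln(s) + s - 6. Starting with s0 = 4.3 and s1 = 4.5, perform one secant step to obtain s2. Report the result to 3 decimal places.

4.497

g(4.3) = -0.24138, g(4.5) = 0.00408
s2 = 4.50000 − 0.00408·(4.50000 − 4.30000) / (0.00408 − (-0.24138)) = 4.50000 − (0.00082)/(0.24546) = 4.49668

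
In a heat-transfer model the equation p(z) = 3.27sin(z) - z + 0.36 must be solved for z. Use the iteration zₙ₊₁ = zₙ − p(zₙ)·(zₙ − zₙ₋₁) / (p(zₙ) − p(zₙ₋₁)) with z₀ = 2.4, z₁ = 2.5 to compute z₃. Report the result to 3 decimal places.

p(2.4) = 0.16876, p(2.5) = -0.18300
z₂ = 2.50000 − (-0.18300)·(2.50000 − 2.40000) / (-0.18300 − 0.16876) = 2.50000 − (-0.01830)/(-0.35176) = 2.44798
p(2.44798) = 0.00260
z₃ = 2.44798 − 0.00260·(2.44798 − 2.50000) / (0.00260 − (-0.18300)) = 2.44798 − (-0.00014)/(0.18560) = 2.44871

2.449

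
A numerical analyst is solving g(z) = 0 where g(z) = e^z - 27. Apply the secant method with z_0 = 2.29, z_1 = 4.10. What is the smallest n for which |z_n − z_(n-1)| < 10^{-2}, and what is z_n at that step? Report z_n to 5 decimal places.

n = 6, z_n = 3.29580

g(2.29) = -17.1250623, g(4.10) = 33.3402876
z_2 = 4.1000000 − 33.3402876·(1.8100000)/(50.4653499) = 2.9042108;  |Δ| = 1.1957892
g(2.9042108) = -8.7491656
z_3 = 2.9042108 − (-8.7491656)·(-1.1957892)/(-42.0894532) = 3.1527804;  |Δ| = 0.2485696
g(3.1527804) = -3.5989620
z_4 = 3.1527804 − (-3.5989620)·(0.2485696)/(5.1502036) = 3.3264808;  |Δ| = 0.1737004
g(3.3264808) = 0.8401936
z_5 = 3.3264808 − 0.8401936·(0.1737004)/(4.4391557) = 3.2936047;  |Δ| = 0.0328761
g(3.2936047) = -0.0602006
z_6 = 3.2936047 − (-0.0602006)·(-0.0328761)/(-0.9003943) = 3.2958028;  |Δ| = 0.0021981
|z_6 − z_5| = 0.0021981 < 10^{-2}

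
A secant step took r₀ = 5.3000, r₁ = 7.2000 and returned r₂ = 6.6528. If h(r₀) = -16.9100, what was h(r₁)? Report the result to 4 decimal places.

The secant line through (5.3000, -16.9100) and (7.2000, h(r₁)) crosses zero at r₂ = 6.6528.
So (5.3000, -16.9100), (7.2000, h(r₁)), (6.6528, 0) are collinear:
h(r₁) = -16.9100 · (7.2000 − 6.6528) / (5.3000 − 6.6528) = -16.9100 · (0.547200)/(-1.352800) = 6.840000

6.8400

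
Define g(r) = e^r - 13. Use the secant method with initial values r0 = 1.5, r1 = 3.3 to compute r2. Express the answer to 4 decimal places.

2.1775

g(1.5) = -8.518311, g(3.3) = 14.112639
r2 = 3.300000 − 14.112639·(3.300000 − 1.500000) / (14.112639 − (-8.518311)) = 3.300000 − (25.402750)/(22.630950) = 2.177522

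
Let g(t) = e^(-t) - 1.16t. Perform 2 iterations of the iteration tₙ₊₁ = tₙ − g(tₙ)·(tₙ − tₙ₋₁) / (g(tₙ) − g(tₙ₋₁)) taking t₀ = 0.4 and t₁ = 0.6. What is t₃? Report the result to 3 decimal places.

g(0.4) = 0.20632, g(0.6) = -0.14719
t₂ = 0.60000 − (-0.14719)·(0.60000 − 0.40000) / (-0.14719 − 0.20632) = 0.60000 − (-0.02944)/(-0.35351) = 0.51673
g(0.51673) = -0.00293
t₃ = 0.51673 − (-0.00293)·(0.51673 − 0.60000) / (-0.00293 − (-0.14719)) = 0.51673 − (0.00024)/(0.14425) = 0.51503

0.515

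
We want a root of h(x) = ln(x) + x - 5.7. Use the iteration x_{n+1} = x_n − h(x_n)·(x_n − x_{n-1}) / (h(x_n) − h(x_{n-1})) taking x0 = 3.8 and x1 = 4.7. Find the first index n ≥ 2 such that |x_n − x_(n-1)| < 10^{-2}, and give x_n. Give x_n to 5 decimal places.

h(3.8) = -0.5649989, h(4.7) = 0.5475625
x2 = 4.7000000 − 0.5475625·(0.9000000)/(1.1125614) = 4.2570525;  |Δ| = 0.4429475
h(4.2570525) = 0.0056296
x3 = 4.2570525 − 0.0056296·(-0.4429475)/(-0.5419329) = 4.2524512;  |Δ| = 0.0046013
|x3 − x2| = 0.0046013 < 10^{-2}

n = 3, x_n = 4.25245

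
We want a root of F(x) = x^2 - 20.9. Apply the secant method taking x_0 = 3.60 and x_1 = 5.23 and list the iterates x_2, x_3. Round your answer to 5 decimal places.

4.49921, 4.56675

F(3.60) = -7.9400000, F(5.23) = 6.4529000
x_2 = 5.2300000 − 6.4529000·(5.2300000 − 3.6000000) / (6.4529000 − (-7.9400000)) = 5.2300000 − (10.5182270)/(14.3929000) = 4.4992072
F(4.4992072) = -0.6571341
x_3 = 4.4992072 − (-0.6571341)·(4.4992072 − 5.2300000) / (-0.6571341 − 6.4529000) = 4.4992072 − (0.4802289)/(-7.1100341) = 4.5667497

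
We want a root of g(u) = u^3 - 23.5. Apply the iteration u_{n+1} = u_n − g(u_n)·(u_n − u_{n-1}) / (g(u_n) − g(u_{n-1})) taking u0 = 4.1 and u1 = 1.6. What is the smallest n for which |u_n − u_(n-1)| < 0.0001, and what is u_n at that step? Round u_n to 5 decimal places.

g(4.1) = 45.4210000, g(1.6) = -19.4040000
u2 = 1.6000000 − (-19.4040000)·(-2.5000000)/(-64.8250000) = 2.3483224;  |Δ| = 0.7483224
g(2.3483224) = -10.5498987
u3 = 2.3483224 − (-10.5498987)·(0.7483224)/(8.8541013) = 3.2399686;  |Δ| = 0.8916462
g(3.2399686) = 10.5112346
u4 = 3.2399686 − 10.5112346·(0.8916462)/(21.0611333) = 2.7949639;  |Δ| = 0.4450046
g(2.7949639) = -1.6662353
u5 = 2.7949639 − (-1.6662353)·(-0.4450046)/(-12.1774699) = 2.8558536;  |Δ| = 0.0608897
g(2.8558536) = -0.2079434
u6 = 2.8558536 − (-0.2079434)·(0.0608897)/(1.4582918) = 2.8645361;  |Δ| = 0.0086825
g(2.8645361) = 0.0051438
u7 = 2.8645361 − 0.0051438·(0.0086825)/(0.2130872) = 2.8643265;  |Δ| = 0.0002096
g(2.8643265) = -0.0000152
u8 = 2.8643265 − (-0.0000152)·(-0.0002096)/(-0.0051590) = 2.8643272;  |Δ| = 0.0000006
|u8 − u7| = 0.0000006 < 0.0001

n = 8, u_n = 2.86433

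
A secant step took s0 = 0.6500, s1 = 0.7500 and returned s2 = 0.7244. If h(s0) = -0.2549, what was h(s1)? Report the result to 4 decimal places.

The secant line through (0.6500, -0.2549) and (0.7500, h(s1)) crosses zero at s2 = 0.7244.
So (0.6500, -0.2549), (0.7500, h(s1)), (0.7244, 0) are collinear:
h(s1) = -0.2549 · (0.7500 − 0.7244) / (0.6500 − 0.7244) = -0.2549 · (0.025600)/(-0.074400) = 0.087708

0.0877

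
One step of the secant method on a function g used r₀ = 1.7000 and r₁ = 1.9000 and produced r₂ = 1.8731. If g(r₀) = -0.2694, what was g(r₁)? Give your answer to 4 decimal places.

0.0419

The secant line through (1.7000, -0.2694) and (1.9000, g(r₁)) crosses zero at r₂ = 1.8731.
So (1.7000, -0.2694), (1.9000, g(r₁)), (1.8731, 0) are collinear:
g(r₁) = -0.2694 · (1.9000 − 1.8731) / (1.7000 − 1.8731) = -0.2694 · (0.026900)/(-0.173100) = 0.041865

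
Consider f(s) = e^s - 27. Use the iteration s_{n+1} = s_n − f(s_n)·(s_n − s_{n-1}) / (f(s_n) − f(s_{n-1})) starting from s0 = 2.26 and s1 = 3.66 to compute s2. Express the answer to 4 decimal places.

f(2.26) = -17.416911, f(3.66) = 11.861343
s2 = 3.660000 − 11.861343·(3.660000 − 2.260000) / (11.861343 − (-17.416911)) = 3.660000 − (16.605880)/(29.278254) = 3.092825

3.0928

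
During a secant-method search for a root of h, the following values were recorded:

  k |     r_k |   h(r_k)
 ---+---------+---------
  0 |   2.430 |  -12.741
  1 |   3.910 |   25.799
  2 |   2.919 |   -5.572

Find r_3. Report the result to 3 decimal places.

r_3 = 2.919 − (-5.572)·(2.919 − 3.910) / (-5.572 − 25.799)
   = 2.919 − (5.52185)/(-31.37100) = 3.09502

3.095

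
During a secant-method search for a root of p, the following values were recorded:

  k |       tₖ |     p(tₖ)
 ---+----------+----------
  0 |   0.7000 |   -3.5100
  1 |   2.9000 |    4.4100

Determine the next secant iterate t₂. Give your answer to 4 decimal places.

1.6750

t₂ = 2.9000 − 4.4100·(2.9000 − 0.7000) / (4.4100 − (-3.5100))
   = 2.9000 − (9.702000)/(7.920000) = 1.675000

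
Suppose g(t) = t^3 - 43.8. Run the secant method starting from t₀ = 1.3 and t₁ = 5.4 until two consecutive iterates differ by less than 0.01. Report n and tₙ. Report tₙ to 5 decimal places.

n = 7, tₙ = 3.52501

g(1.3) = -41.6030000, g(5.4) = 113.6640000
t₂ = 5.4000000 − 113.6640000·(4.1000000)/(155.2670000) = 2.3985741;  |Δ| = 3.0014259
g(2.3985741) = -30.0006254
t₃ = 2.3985741 − (-30.0006254)·(-3.0014259)/(-143.6646254) = 3.0253439;  |Δ| = 0.6267698
g(3.0253439) = -16.1099172
t₄ = 3.0253439 − (-16.1099172)·(0.6267698)/(13.8907083) = 3.7522478;  |Δ| = 0.7269039
g(3.7522478) = 9.0292625
t₅ = 3.7522478 − 9.0292625·(0.7269039)/(25.1391797) = 3.4911651;  |Δ| = 0.2610828
g(3.4911651) = -1.2488644
t₆ = 3.4911651 − (-1.2488644)·(-0.2610828)/(-10.2781269) = 3.5228885;  |Δ| = 0.0317234
g(3.5228885) = -0.0783362
t₇ = 3.5228885 − (-0.0783362)·(0.0317234)/(1.1705282) = 3.5250115;  |Δ| = 0.0021230
|t₇ − t₆| = 0.0021230 < 0.01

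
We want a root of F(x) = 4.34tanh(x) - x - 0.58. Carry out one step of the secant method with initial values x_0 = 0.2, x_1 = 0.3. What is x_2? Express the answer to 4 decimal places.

0.1751

F(0.2) = 0.076609, F(0.3) = 0.384297
x_2 = 0.300000 − 0.384297·(0.300000 − 0.200000) / (0.384297 − 0.076609) = 0.300000 − (0.038430)/(0.307688) = 0.175102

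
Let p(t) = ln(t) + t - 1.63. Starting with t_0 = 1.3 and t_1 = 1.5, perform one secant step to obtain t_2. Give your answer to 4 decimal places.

1.3394

p(1.3) = -0.067636, p(1.5) = 0.275465
t_2 = 1.500000 − 0.275465·(1.500000 − 1.300000) / (0.275465 − (-0.067636)) = 1.500000 − (0.055093)/(0.343101) = 1.339426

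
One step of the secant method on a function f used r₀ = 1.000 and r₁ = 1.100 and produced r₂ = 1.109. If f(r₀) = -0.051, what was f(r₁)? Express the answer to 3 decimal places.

-0.004

The secant line through (1.000, -0.051) and (1.100, f(r₁)) crosses zero at r₂ = 1.109.
So (1.000, -0.051), (1.100, f(r₁)), (1.109, 0) are collinear:
f(r₁) = -0.051 · (1.100 − 1.109) / (1.000 − 1.109) = -0.051 · (-0.00900)/(-0.10900) = -0.00421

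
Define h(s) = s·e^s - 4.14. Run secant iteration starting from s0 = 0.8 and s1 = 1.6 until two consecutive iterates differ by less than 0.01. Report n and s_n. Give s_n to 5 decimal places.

h(0.8) = -2.3595673, h(1.6) = 3.7848519
s2 = 1.6000000 − 3.7848519·(0.8000000)/(6.1444191) = 1.1072144;  |Δ| = 0.4927856
h(1.1072144) = -0.7896606
s3 = 1.1072144 − (-0.7896606)·(-0.4927856)/(-4.5745125) = 1.1922799;  |Δ| = 0.0850656
h(1.1922799) = -0.2119337
s4 = 1.1922799 − (-0.2119337)·(0.0850656)/(0.5777270) = 1.2234854;  |Δ| = 0.0312055
h(1.2234854) = 0.0186441
s5 = 1.2234854 − 0.0186441·(0.0312055)/(0.2305777) = 1.2209622;  |Δ| = 0.0025232
|s5 − s4| = 0.0025232 < 0.01

n = 5, s_n = 1.22096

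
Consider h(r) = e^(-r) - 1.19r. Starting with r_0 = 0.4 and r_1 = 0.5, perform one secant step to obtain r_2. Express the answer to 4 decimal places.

0.5063

h(0.4) = 0.194320, h(0.5) = 0.011531
r_2 = 0.500000 − 0.011531·(0.500000 − 0.400000) / (0.011531 − 0.194320) = 0.500000 − (0.001153)/(-0.182789) = 0.506308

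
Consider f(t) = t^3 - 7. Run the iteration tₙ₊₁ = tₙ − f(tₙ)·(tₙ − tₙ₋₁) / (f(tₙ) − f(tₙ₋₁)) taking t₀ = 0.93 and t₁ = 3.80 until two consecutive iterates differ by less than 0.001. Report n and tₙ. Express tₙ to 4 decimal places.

f(0.93) = -6.195643, f(3.80) = 47.872000
t₂ = 3.800000 − 47.872000·(2.870000)/(54.067643) = 1.258875;  |Δ| = 2.541125
f(1.258875) = -5.004977
t₃ = 1.258875 − (-5.004977)·(-2.541125)/(-52.876977) = 1.499401;  |Δ| = 0.240526
f(1.499401) = -3.629044
t₄ = 1.499401 − (-3.629044)·(0.240526)/(1.375934) = 2.133790;  |Δ| = 0.634390
f(2.133790) = 2.715280
t₅ = 2.133790 − 2.715280·(0.634390)/(6.344323) = 1.862281;  |Δ| = 0.271510
f(1.862281) = -0.541444
t₆ = 1.862281 − (-0.541444)·(-0.271510)/(-3.256724) = 1.907420;  |Δ| = 0.045140
f(1.907420) = -0.060323
t₇ = 1.907420 − (-0.060323)·(0.045140)/(0.481120) = 1.913080;  |Δ| = 0.005660
f(1.913080) = 0.001634
t₈ = 1.913080 − 0.001634·(0.005660)/(0.061957) = 1.912931;  |Δ| = 0.000149
|t₈ − t₇| = 0.000149 < 0.001

n = 8, tₙ = 1.9129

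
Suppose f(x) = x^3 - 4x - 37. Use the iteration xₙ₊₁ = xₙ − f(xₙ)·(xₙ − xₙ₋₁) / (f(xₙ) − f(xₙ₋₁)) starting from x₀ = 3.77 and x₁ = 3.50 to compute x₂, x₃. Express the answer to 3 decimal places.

3.728, 3.731

f(3.77) = 1.50263, f(3.50) = -8.12500
x₂ = 3.50000 − (-8.12500)·(3.50000 − 3.77000) / (-8.12500 − 1.50263) = 3.50000 − (2.19375)/(-9.62763) = 3.72786
f(3.72786) = -0.10560
x₃ = 3.72786 − (-0.10560)·(3.72786 − 3.50000) / (-0.10560 − (-8.12500)) = 3.72786 − (-0.02406)/(8.01940) = 3.73086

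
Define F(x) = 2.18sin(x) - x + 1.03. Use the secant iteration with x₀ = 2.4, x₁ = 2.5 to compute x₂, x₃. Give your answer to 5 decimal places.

2.43827, 2.43888

F(2.4) = 0.1025097, F(2.5) = -0.1653307
x₂ = 2.5000000 − (-0.1653307)·(2.5000000 − 2.4000000) / (-0.1653307 − 0.1025097) = 2.5000000 − (-0.0165331)/(-0.2678405) = 2.4382727
F(2.4382727) = 0.0016497
x₃ = 2.4382727 − 0.0016497·(2.4382727 − 2.5000000) / (0.0016497 − (-0.1653307)) = 2.4382727 − (-0.0001018)/(0.1669804) = 2.4388825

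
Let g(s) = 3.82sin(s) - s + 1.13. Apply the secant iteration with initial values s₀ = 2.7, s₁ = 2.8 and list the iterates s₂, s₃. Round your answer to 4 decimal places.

2.7138, 2.7140

g(2.7) = 0.062591, g(2.8) = -0.390345
s₂ = 2.800000 − (-0.390345)·(2.800000 − 2.700000) / (-0.390345 − 0.062591) = 2.800000 − (-0.039035)/(-0.452936) = 2.713819
g(2.713819) = 0.000893
s₃ = 2.713819 − 0.000893·(2.713819 − 2.800000) / (0.000893 − (-0.390345)) = 2.713819 − (-0.000077)/(0.391239) = 2.714016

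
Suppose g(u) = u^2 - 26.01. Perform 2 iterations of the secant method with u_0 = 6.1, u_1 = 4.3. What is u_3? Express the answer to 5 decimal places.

5.10660

g(6.1) = 11.2000000, g(4.3) = -7.5200000
u_2 = 4.3000000 − (-7.5200000)·(4.3000000 − 6.1000000) / (-7.5200000 − 11.2000000) = 4.3000000 − (13.5360000)/(-18.7200000) = 5.0230769
g(5.0230769) = -0.7786982
u_3 = 5.0230769 − (-0.7786982)·(5.0230769 − 4.3000000) / (-0.7786982 − (-7.5200000)) = 5.0230769 − (-0.5630587)/(6.7413018) = 5.1066007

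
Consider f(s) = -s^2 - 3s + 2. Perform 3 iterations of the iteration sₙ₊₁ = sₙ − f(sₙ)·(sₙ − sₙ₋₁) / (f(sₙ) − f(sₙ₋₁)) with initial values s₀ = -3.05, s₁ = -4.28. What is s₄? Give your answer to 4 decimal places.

f(-3.05) = 1.847500, f(-4.28) = -3.478400
s₂ = -4.280000 − (-3.478400)·(-4.280000 − (-3.050000)) / (-3.478400 − 1.847500) = -4.280000 − (4.278432)/(-5.325900) = -3.476674
f(-3.476674) = 0.342758
s₃ = -3.476674 − 0.342758·(-3.476674 − (-4.280000)) / (0.342758 − (-3.478400)) = -3.476674 − (0.275347)/(3.821158) = -3.548733
f(-3.548733) = 0.052694
s₄ = -3.548733 − 0.052694·(-3.548733 − (-3.476674)) / (0.052694 − 0.342758) = -3.548733 − (-0.003797)/(-0.290064) = -3.561823

-3.5618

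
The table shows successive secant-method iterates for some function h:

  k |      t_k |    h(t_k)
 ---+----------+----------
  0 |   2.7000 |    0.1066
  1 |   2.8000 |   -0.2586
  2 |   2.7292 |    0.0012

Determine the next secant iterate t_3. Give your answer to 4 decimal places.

2.7295

t_3 = 2.7292 − 0.0012·(2.7292 − 2.8000) / (0.0012 − (-0.2586))
   = 2.7292 − (-0.000085)/(0.259800) = 2.729527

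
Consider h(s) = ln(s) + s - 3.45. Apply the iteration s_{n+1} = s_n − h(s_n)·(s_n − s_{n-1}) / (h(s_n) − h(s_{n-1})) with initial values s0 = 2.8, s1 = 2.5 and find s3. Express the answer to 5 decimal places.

h(2.8) = 0.3796194, h(2.5) = -0.0337093
s2 = 2.5000000 − (-0.0337093)·(2.5000000 − 2.8000000) / (-0.0337093 − 0.3796194) = 2.5000000 − (0.0101128)/(-0.4133287) = 2.5244667
h(2.5244667) = 0.0004965
s3 = 2.5244667 − 0.0004965·(2.5244667 − 2.5000000) / (0.0004965 − (-0.0337093)) = 2.5244667 − (0.0000121)/(0.0342058) = 2.5241115

2.52411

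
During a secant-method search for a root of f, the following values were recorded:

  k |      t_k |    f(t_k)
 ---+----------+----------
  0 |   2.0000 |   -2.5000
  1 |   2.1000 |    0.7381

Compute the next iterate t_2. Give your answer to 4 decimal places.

2.0772

t_2 = 2.1000 − 0.7381·(2.1000 − 2.0000) / (0.7381 − (-2.5000))
   = 2.1000 − (0.073810)/(3.238100) = 2.077206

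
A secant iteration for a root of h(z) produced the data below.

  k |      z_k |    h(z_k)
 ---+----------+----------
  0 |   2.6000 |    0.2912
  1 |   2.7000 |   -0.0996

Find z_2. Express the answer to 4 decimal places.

2.6745

z_2 = 2.7000 − (-0.0996)·(2.7000 − 2.6000) / (-0.0996 − 0.2912)
   = 2.7000 − (-0.009960)/(-0.390800) = 2.674514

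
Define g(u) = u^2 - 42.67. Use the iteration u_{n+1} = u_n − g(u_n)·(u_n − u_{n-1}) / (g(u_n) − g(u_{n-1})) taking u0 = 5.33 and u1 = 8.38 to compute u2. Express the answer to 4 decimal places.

g(5.33) = -14.261100, g(8.38) = 27.554400
u2 = 8.380000 − 27.554400·(8.380000 − 5.330000) / (27.554400 − (-14.261100)) = 8.380000 − (84.040920)/(41.815500) = 6.370197

6.3702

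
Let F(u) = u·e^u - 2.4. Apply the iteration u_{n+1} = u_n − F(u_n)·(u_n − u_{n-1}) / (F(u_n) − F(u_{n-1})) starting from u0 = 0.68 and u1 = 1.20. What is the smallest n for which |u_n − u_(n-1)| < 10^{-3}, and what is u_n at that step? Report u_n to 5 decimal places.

n = 5, u_n = 0.93871

F(0.68) = -1.0577631, F(1.20) = 1.5841403
u2 = 1.2000000 − 1.5841403·(0.5200000)/(2.6419034) = 0.8881972;  |Δ| = 0.3118028
F(0.8881972) = -0.2410205
u3 = 0.8881972 − (-0.2410205)·(-0.3118028)/(-1.8251608) = 0.9293721;  |Δ| = 0.0411749
F(0.9293721) = -0.0459764
u4 = 0.9293721 − (-0.0459764)·(0.0411749)/(0.1950441) = 0.9390780;  |Δ| = 0.0097059
F(0.9390780) = 0.0018067
u5 = 0.9390780 − 0.0018067·(0.0097059)/(0.0477831) = 0.9387110;  |Δ| = 0.0003670
|u5 − u4| = 0.0003670 < 10^{-3}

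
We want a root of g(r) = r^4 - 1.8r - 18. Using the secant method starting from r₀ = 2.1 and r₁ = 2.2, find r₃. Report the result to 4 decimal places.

g(2.1) = -2.331900, g(2.2) = 1.465600
r₂ = 2.200000 − 1.465600·(2.200000 − 2.100000) / (1.465600 − (-2.331900)) = 2.200000 − (0.146560)/(3.797500) = 2.161406
g(2.161406) = -0.065968
r₃ = 2.161406 − (-0.065968)·(2.161406 − 2.200000) / (-0.065968 − 1.465600) = 2.161406 − (0.002546)/(-1.531568) = 2.163069

2.1631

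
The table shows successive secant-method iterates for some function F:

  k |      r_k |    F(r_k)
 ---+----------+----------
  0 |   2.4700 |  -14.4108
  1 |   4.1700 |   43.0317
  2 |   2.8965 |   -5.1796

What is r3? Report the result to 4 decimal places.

r3 = 2.8965 − (-5.1796)·(2.8965 − 4.1700) / (-5.1796 − 43.0317)
   = 2.8965 − (6.596221)/(-48.211300) = 3.033319

3.0333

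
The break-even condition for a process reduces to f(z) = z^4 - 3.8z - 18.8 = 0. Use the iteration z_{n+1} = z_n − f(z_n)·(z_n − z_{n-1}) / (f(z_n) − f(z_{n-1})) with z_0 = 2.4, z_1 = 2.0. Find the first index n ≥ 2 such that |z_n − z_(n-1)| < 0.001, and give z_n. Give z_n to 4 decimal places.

n = 5, z_n = 2.2900

f(2.4) = 5.257600, f(2.0) = -10.400000
z_2 = 2.000000 − (-10.400000)·(-0.400000)/(-15.657600) = 2.265686;  |Δ| = 0.265686
f(2.265686) = -1.058513
z_3 = 2.265686 − (-1.058513)·(0.265686)/(9.341487) = 2.295791;  |Δ| = 0.030106
f(2.295791) = 0.255827
z_4 = 2.295791 − 0.255827·(0.030106)/(1.314339) = 2.289931;  |Δ| = 0.005860
f(2.289931) = -0.004446
z_5 = 2.289931 − (-0.004446)·(-0.005860)/(-0.260273) = 2.290032;  |Δ| = 0.000100
|z_5 − z_4| = 0.000100 < 0.001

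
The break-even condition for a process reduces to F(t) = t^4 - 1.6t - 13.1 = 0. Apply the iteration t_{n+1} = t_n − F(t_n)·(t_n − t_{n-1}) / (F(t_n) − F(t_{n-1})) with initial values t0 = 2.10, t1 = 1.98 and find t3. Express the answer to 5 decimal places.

2.00984

F(2.10) = 2.9881000, F(1.98) = -0.8984638
t2 = 1.9800000 − (-0.8984638)·(1.9800000 − 2.1000000) / (-0.8984638 − 2.9881000) = 1.9800000 − (0.1078157)/(-3.8865638) = 2.0077406
F(2.0077406) = -0.0632437
t3 = 2.0077406 − (-0.0632437)·(2.0077406 − 1.9800000) / (-0.0632437 − (-0.8984638)) = 2.0077406 − (-0.0017544)/(0.8352202) = 2.0098412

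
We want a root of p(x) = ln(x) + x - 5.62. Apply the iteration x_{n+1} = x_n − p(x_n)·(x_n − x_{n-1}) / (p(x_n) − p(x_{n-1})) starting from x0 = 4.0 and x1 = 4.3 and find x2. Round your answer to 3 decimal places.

p(4.0) = -0.23371, p(4.3) = 0.13862
x2 = 4.30000 − 0.13862·(4.30000 − 4.00000) / (0.13862 − (-0.23371)) = 4.30000 − (0.04158)/(0.37232) = 4.18831

4.188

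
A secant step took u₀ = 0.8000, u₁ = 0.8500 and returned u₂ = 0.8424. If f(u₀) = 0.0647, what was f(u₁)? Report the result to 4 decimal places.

The secant line through (0.8000, 0.0647) and (0.8500, f(u₁)) crosses zero at u₂ = 0.8424.
So (0.8000, 0.0647), (0.8500, f(u₁)), (0.8424, 0) are collinear:
f(u₁) = 0.0647 · (0.8500 − 0.8424) / (0.8000 − 0.8424) = 0.0647 · (0.007600)/(-0.042400) = -0.011597

-0.0116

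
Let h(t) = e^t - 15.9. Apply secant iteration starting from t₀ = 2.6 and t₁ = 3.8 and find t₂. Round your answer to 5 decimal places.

h(2.6) = -2.4362620, h(3.8) = 28.8011845
t₂ = 3.8000000 − 28.8011845·(3.8000000 − 2.6000000) / (28.8011845 − (-2.4362620)) = 3.8000000 − (34.5614214)/(31.2374465) = 2.6935901

2.69359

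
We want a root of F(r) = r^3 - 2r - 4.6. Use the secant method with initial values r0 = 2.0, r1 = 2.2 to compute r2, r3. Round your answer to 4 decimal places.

F(2.0) = -0.600000, F(2.2) = 1.648000
r2 = 2.200000 − 1.648000·(2.200000 − 2.000000) / (1.648000 − (-0.600000)) = 2.200000 − (0.329600)/(2.248000) = 2.053381
F(2.053381) = -0.048943
r3 = 2.053381 − (-0.048943)·(2.053381 − 2.200000) / (-0.048943 − 1.648000) = 2.053381 − (0.007176)/(-1.696943) = 2.057610

2.0534, 2.0576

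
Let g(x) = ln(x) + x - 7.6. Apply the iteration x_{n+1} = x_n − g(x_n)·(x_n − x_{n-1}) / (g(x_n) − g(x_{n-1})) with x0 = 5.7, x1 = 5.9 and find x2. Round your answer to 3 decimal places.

5.836

g(5.7) = -0.15953, g(5.9) = 0.07495
x2 = 5.90000 − 0.07495·(5.90000 − 5.70000) / (0.07495 − (-0.15953)) = 5.90000 − (0.01499)/(0.23449) = 5.83607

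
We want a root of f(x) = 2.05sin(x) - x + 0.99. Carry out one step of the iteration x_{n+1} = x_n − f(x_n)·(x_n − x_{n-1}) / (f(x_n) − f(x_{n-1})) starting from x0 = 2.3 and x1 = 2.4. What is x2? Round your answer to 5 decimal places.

f(2.3) = 0.2186957, f(2.4) = -0.0253005
x2 = 2.4000000 − (-0.0253005)·(2.4000000 − 2.3000000) / (-0.0253005 − 0.2186957) = 2.4000000 − (-0.0025300)/(-0.2439962) = 2.3896308

2.38963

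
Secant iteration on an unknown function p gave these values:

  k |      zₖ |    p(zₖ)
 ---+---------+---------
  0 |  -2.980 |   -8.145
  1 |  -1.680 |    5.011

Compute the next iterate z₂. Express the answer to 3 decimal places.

-2.175

z₂ = -1.680 − 5.011·(-1.680 − (-2.980)) / (5.011 − (-8.145))
   = -1.680 − (6.51430)/(13.15600) = -2.17516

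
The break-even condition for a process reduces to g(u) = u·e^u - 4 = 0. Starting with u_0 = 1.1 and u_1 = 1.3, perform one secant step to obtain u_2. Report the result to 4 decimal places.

1.1949

g(1.1) = -0.695417, g(1.3) = 0.770086
u_2 = 1.300000 − 0.770086·(1.300000 − 1.100000) / (0.770086 − (-0.695417)) = 1.300000 − (0.154017)/(1.465503) = 1.194905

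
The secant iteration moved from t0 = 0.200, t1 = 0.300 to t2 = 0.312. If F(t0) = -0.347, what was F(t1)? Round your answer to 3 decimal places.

The secant line through (0.200, -0.347) and (0.300, F(t1)) crosses zero at t2 = 0.312.
So (0.200, -0.347), (0.300, F(t1)), (0.312, 0) are collinear:
F(t1) = -0.347 · (0.300 − 0.312) / (0.200 − 0.312) = -0.347 · (-0.01200)/(-0.11200) = -0.03718

-0.037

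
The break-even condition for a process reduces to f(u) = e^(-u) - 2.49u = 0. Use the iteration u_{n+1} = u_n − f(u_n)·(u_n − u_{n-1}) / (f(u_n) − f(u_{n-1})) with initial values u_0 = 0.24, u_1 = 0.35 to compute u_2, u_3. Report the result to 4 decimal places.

0.2984, 0.2981

f(0.24) = 0.189028, f(0.35) = -0.166812
u_2 = 0.350000 − (-0.166812)·(0.350000 − 0.240000) / (-0.166812 − 0.189028) = 0.350000 − (-0.018349)/(-0.355840) = 0.298434
f(0.298434) = -0.001121
u_3 = 0.298434 − (-0.001121)·(0.298434 − 0.350000) / (-0.001121 − (-0.166812)) = 0.298434 − (0.000058)/(0.165691) = 0.298085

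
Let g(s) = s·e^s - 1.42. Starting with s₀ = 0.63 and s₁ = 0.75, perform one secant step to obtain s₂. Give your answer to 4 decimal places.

g(0.63) = -0.237105, g(0.75) = 0.167750
s₂ = 0.750000 − 0.167750·(0.750000 − 0.630000) / (0.167750 − (-0.237105)) = 0.750000 − (0.020130)/(0.404855) = 0.700279

0.7003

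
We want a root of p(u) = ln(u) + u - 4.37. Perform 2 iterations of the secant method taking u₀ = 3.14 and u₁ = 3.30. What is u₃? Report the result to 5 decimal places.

3.20522

p(3.14) = -0.0857772, p(3.30) = 0.1239225
u₂ = 3.3000000 − 0.1239225·(3.3000000 − 3.1400000) / (0.1239225 − (-0.0857772)) = 3.3000000 − (0.0198276)/(0.2096997) = 3.2054477
p(3.2054477) = 0.0002994
u₃ = 3.2054477 − 0.0002994·(3.2054477 − 3.3000000) / (0.0002994 − 0.1239225) = 3.2054477 − (-0.0000283)/(-0.1236231) = 3.2052187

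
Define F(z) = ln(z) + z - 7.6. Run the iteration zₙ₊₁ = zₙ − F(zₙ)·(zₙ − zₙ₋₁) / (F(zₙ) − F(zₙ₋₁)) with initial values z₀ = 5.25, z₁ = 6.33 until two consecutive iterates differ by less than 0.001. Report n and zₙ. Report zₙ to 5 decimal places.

n = 4, zₙ = 5.83596

F(5.25) = -0.6917719, F(6.33) = 0.5753002
z₂ = 6.3300000 − 0.5753002·(1.0800000)/(1.2670722) = 5.8396378;  |Δ| = 0.4903622
F(5.8396378) = 0.0043066
z₃ = 5.8396378 − 0.0043066·(-0.4903622)/(-0.5709936) = 5.8359394;  |Δ| = 0.0036985
F(5.8359394) = -0.0000254
z₄ = 5.8359394 − (-0.0000254)·(-0.0036985)/(-0.0043320) = 5.8359610;  |Δ| = 0.0000217
|z₄ − z₃| = 0.0000217 < 0.001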